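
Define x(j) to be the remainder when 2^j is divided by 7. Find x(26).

x(1) = 2; x(2) = 4; x(3) = 1; x(4) = 2.
Since x(4) = x(1) = 2, the sequence is periodic with period 3.
So x(26) = x(1 + ((26-1) mod 3)) = x(2) = 4.

4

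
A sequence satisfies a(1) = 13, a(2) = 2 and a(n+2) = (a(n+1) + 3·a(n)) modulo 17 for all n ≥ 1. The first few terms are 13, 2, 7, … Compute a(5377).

13

a(1) = 13; a(2) = 2; a(3) = 7; a(4) = 13; a(5) = 0; a(6) = 5; a(7) = 5; a(8) = 3; a(9) = 1; a(10) = 10; a(11) = 13; a(12) = 9; a(13) = 14; a(14) = 7; a(15) = 15; a(16) = 2; a(17) = 13; a(18) = 2.
The sequence repeats with period 16.
(5377 - 1) mod 16 = 0, so a(5377) = a(1) = 13.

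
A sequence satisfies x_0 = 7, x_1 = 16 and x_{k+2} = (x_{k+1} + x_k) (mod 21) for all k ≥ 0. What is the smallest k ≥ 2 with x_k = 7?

Listing terms: x_0 = 7; x_1 = 16; x_2 = 2; x_3 = 18; x_4 = 20; x_5 = 17; x_6 = 16; x_7 = 12; x_8 = 7; x_9 = 19; x_{10} = 5; x_{11} = 3; x_{12} = 8; x_{13} = 11; x_{14} = 19; x_{15} = 9; x_{16} = 7; x_{17} = 16.
The sequence repeats with period 16.
The value 7 first appears (with k ≥ 2) at x_8.

8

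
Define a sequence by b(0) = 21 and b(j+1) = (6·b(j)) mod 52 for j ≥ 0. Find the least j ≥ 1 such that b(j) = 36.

11

Listing terms: b(0) = 21,  b(1) = 22,  b(2) = 28,  b(3) = 12,  b(4) = 20,  b(5) = 16,  b(6) = 44,  b(7) = 4,  b(8) = 24,  b(9) = 40,  b(10) = 32,  b(11) = 36,  b(12) = 8,  b(13) = 48,  b(14) = 28.
Since b(14) = b(2) = 28, the sequence is eventually periodic: after a pre-period of length 2 it cycles with period 12.
The value 36 first appears (with j ≥ 1) at b(11).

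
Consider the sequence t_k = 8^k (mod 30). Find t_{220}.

t_0 = 1; t_1 = 8; t_2 = 4; t_3 = 2; t_4 = 16; t_5 = 8.
Since t_5 = t_1 = 8, the sequence is eventually periodic: after a pre-period of length 1 it cycles with period 4.
For k ≥ 1, t_k depends only on (k - 1) mod 4. (220 - 1) mod 4 = 3, so t_{220} = t_4 = 16.

16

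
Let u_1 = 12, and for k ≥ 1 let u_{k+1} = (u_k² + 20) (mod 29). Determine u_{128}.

11

We have u_1 = 12; u_2 = 19; u_3 = 4; u_4 = 7; u_5 = 11; u_6 = 25; u_7 = 7.
Since u_7 = u_4 = 7, the sequence is eventually periodic: after a pre-period of length 3 it cycles with period 3.
For k ≥ 4, u_k depends only on (k - 4) mod 3. (128 - 4) mod 3 = 1, so u_{128} = u_5 = 11.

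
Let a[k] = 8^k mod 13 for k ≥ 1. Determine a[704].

1

a[1] = 8,  a[2] = 12,  a[3] = 5,  a[4] = 1,  a[5] = 8.
Since a[5] = a[1] = 8, the sequence is periodic with period 4.
(704 - 1) mod 4 = 3, so a[704] = a[4] = 1.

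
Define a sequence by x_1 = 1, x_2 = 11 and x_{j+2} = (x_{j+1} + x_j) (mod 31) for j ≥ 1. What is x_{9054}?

29

x_1 = 1, x_2 = 11, x_3 = 12, x_4 = 23, x_5 = 4, x_6 = 27, x_7 = 0, x_8 = 27, x_9 = 27, x_{10} = 23, x_{11} = 19, x_{12} = 11, x_{13} = 30, x_{14} = 10, x_{15} = 9, x_{16} = 19, x_{17} = 28, x_{18} = 16, x_{19} = 13, x_{20} = 29, x_{21} = 11, x_{22} = 9, x_{23} = 20, x_{24} = 29, x_{25} = 18, x_{26} = 16, x_{27} = 3, x_{28} = 19, x_{29} = 22, x_{30} = 10, x_{31} = 1, x_{32} = 11.
The sequence repeats with period 30.
So x_{9054} = x_{1 + ((9054-1) mod 30)} = x_{24} = 29.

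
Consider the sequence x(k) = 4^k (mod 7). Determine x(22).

We have x(1) = 4, x(2) = 2, x(3) = 1, x(4) = 4.
Since x(4) = x(1) = 4, the sequence is periodic with period 3.
(22 - 1) mod 3 = 0, so x(22) = x(1) = 4.

4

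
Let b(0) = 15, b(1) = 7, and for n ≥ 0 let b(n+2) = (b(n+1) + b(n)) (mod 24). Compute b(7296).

15

Listing terms: b(0) = 15, b(1) = 7, b(2) = 22, b(3) = 5, b(4) = 3, b(5) = 8, b(6) = 11, b(7) = 19, b(8) = 6, b(9) = 1, b(10) = 7, b(11) = 8, b(12) = 15, b(13) = 23, b(14) = 14, b(15) = 13, b(16) = 3, b(17) = 16, b(18) = 19, b(19) = 11, b(20) = 6, b(21) = 17, b(22) = 23, b(23) = 16, b(24) = 15, b(25) = 7.
The sequence repeats with period 24.
(7296 - 0) mod 24 = 0, so b(7296) = b(0) = 15.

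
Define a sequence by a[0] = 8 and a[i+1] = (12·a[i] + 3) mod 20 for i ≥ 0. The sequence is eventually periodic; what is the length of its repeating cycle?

4

Listing terms: a[0] = 8; a[1] = 19; a[2] = 11; a[3] = 15; a[4] = 3; a[5] = 19.
Since a[5] = a[1] = 19, the sequence is eventually periodic: after a pre-period of length 1 it cycles with period 4.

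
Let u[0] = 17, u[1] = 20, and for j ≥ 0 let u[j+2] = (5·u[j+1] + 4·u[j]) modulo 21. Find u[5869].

We have u[0] = 17; u[1] = 20; u[2] = 0; u[3] = 17; u[4] = 1; u[5] = 10; u[6] = 12; u[7] = 16; u[8] = 2; u[9] = 11; u[10] = 0; u[11] = 2; u[12] = 10; u[13] = 16; u[14] = 15; u[15] = 13; u[16] = 20; u[17] = 5; u[18] = 0; u[19] = 20; u[20] = 16; u[21] = 13; u[22] = 3; u[23] = 4; u[24] = 11; u[25] = 8; u[26] = 0; u[27] = 11; u[28] = 13; u[29] = 4; u[30] = 9; u[31] = 19; u[32] = 5; u[33] = 17; u[34] = 0; u[35] = 5; u[36] = 4; u[37] = 19; u[38] = 6; u[39] = 1; u[40] = 8; u[41] = 2; u[42] = 0; u[43] = 8; u[44] = 19; u[45] = 1; u[46] = 18; u[47] = 10; u[48] = 17; u[49] = 20.
The sequence repeats with period 48.
So u[5869] = u[0 + ((5869-0) mod 48)] = u[13] = 16.

16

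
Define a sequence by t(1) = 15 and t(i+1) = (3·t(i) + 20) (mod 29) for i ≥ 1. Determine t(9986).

t(1) = 15,  t(2) = 7,  t(3) = 12,  t(4) = 27,  t(5) = 14,  t(6) = 4,  t(7) = 3,  t(8) = 0,  t(9) = 20,  t(10) = 22,  t(11) = 28,  t(12) = 17,  t(13) = 13,  t(14) = 1,  t(15) = 23,  t(16) = 2,  t(17) = 26,  t(18) = 11,  t(19) = 24,  t(20) = 5,  t(21) = 6,  t(22) = 9,  t(23) = 18,  t(24) = 16,  t(25) = 10,  t(26) = 21,  t(27) = 25,  t(28) = 8,  t(29) = 15.
Since t(29) = t(1) = 15, the sequence is periodic with period 28.
(9986 - 1) mod 28 = 17, so t(9986) = t(18) = 11.

11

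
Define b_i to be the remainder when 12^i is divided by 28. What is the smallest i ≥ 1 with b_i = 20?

Computing terms: b_0 = 1; b_1 = 12; b_2 = 4; b_3 = 20; b_4 = 16; b_5 = 24; b_6 = 8; b_7 = 12.
Since b_7 = b_1 = 12, the sequence is eventually periodic: after a pre-period of length 1 it cycles with period 6.
The value 20 first appears (with i ≥ 1) at b_3.

3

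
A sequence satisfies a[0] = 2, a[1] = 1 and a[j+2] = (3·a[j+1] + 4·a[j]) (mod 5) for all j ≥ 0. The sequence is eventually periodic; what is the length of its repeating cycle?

Computing terms: a[0] = 2; a[1] = 1; a[2] = 1; a[3] = 2; a[4] = 0; a[5] = 3; a[6] = 4; a[7] = 4; a[8] = 3; a[9] = 0; a[10] = 2; a[11] = 1.
Since (a[10], a[11]) = (a[0], a[1]) = (2, 1) (two consecutive terms determine the rest), the sequence is periodic with period 10.

10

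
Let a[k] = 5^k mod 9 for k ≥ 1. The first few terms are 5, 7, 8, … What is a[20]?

7

We have a[1] = 5; a[2] = 7; a[3] = 8; a[4] = 4; a[5] = 2; a[6] = 1; a[7] = 5.
The sequence repeats with period 6.
(20 - 1) mod 6 = 1, so a[20] = a[2] = 7.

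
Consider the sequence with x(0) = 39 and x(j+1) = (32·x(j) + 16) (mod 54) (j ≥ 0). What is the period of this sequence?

Listing terms: x(0) = 39; x(1) = 22; x(2) = 18; x(3) = 52; x(4) = 6; x(5) = 46; x(6) = 30; x(7) = 4; x(8) = 36; x(9) = 34; x(10) = 24; x(11) = 28; x(12) = 48; x(13) = 40; x(14) = 0; x(15) = 16; x(16) = 42; x(17) = 10; x(18) = 12; x(19) = 22.
Since x(19) = x(1) = 22, the sequence is eventually periodic: after a pre-period of length 1 it cycles with period 18.

18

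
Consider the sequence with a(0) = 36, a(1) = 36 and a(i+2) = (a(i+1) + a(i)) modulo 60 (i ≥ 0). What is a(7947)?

We have a(0) = 36,  a(1) = 36,  a(2) = 12,  a(3) = 48,  a(4) = 0,  a(5) = 48,  a(6) = 48,  a(7) = 36,  a(8) = 24,  a(9) = 0,  a(10) = 24,  a(11) = 24,  a(12) = 48,  a(13) = 12,  a(14) = 0,  a(15) = 12,  a(16) = 12,  a(17) = 24,  a(18) = 36,  a(19) = 0,  a(20) = 36,  a(21) = 36.
The sequence repeats with period 20.
(7947 - 0) mod 20 = 7, so a(7947) = a(7) = 36.

36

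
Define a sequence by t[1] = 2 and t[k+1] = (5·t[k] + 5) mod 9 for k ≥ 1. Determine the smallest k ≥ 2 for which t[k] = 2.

7

We have t[1] = 2, t[2] = 6, t[3] = 8, t[4] = 0, t[5] = 5, t[6] = 3, t[7] = 2.
Since t[7] = t[1] = 2, the sequence is periodic with period 6.
The value 2 next appears (with k ≥ 2) at t[7].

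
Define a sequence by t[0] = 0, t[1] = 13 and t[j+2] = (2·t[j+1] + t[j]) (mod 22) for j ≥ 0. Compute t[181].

Computing terms: t[0] = 0,  t[1] = 13,  t[2] = 4,  t[3] = 21,  t[4] = 2,  t[5] = 3,  t[6] = 8,  t[7] = 19,  t[8] = 2,  t[9] = 1,  t[10] = 4,  t[11] = 9,  t[12] = 0,  t[13] = 9,  t[14] = 18,  t[15] = 1,  t[16] = 20,  t[17] = 19,  t[18] = 14,  t[19] = 3,  t[20] = 20,  t[21] = 21,  t[22] = 18,  t[23] = 13,  t[24] = 0,  t[25] = 13.
The sequence repeats with period 24.
So t[181] = t[0 + ((181-0) mod 24)] = t[13] = 9.

9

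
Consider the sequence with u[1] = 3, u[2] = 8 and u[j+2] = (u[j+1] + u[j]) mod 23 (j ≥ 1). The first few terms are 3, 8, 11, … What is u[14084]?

Computing terms: u[1] = 3; u[2] = 8; u[3] = 11; u[4] = 19; u[5] = 7; u[6] = 3; u[7] = 10; u[8] = 13; u[9] = 0; u[10] = 13; u[11] = 13; u[12] = 3; u[13] = 16; u[14] = 19; u[15] = 12; u[16] = 8; u[17] = 20; u[18] = 5; u[19] = 2; u[20] = 7; u[21] = 9; u[22] = 16; u[23] = 2; u[24] = 18; u[25] = 20; u[26] = 15; u[27] = 12; u[28] = 4; u[29] = 16; u[30] = 20; u[31] = 13; u[32] = 10; u[33] = 0; u[34] = 10; u[35] = 10; u[36] = 20; u[37] = 7; u[38] = 4; u[39] = 11; u[40] = 15; u[41] = 3; u[42] = 18; u[43] = 21; u[44] = 16; u[45] = 14; u[46] = 7; u[47] = 21; u[48] = 5; u[49] = 3; u[50] = 8.
Since (u[49], u[50]) = (u[1], u[2]) = (3, 8) (two consecutive terms determine the rest), the sequence is periodic with period 48.
(14084 - 1) mod 48 = 19, so u[14084] = u[20] = 7.

7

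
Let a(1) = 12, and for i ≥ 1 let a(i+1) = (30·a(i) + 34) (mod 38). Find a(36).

Computing terms: a(1) = 12,  a(2) = 14,  a(3) = 36,  a(4) = 12.
Since a(4) = a(1) = 12, the sequence is periodic with period 3.
(36 - 1) mod 3 = 2, so a(36) = a(3) = 36.

36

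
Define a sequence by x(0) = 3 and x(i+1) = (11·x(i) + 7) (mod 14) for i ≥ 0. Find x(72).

x(0) = 3,  x(1) = 12,  x(2) = 13,  x(3) = 10,  x(4) = 5,  x(5) = 6,  x(6) = 3.
Since x(6) = x(0) = 3, the sequence is periodic with period 6.
So x(72) = x(0 + ((72-0) mod 6)) = x(0) = 3.

3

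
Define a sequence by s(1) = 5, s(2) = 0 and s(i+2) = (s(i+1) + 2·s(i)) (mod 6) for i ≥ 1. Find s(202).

s(1) = 5; s(2) = 0; s(3) = 4; s(4) = 4; s(5) = 0; s(6) = 2; s(7) = 2; s(8) = 0; s(9) = 4.
Since (s(8), s(9)) = (s(2), s(3)) = (0, 4) (two consecutive terms determine the rest), the sequence is eventually periodic: after a pre-period of length 1 it cycles with period 6.
For i ≥ 2, s(i) depends only on (i - 2) mod 6. (202 - 2) mod 6 = 2, so s(202) = s(4) = 4.

4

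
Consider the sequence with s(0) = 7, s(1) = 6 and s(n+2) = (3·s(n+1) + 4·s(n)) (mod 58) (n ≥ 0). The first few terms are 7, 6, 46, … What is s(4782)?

We have s(0) = 7, s(1) = 6, s(2) = 46, s(3) = 46, s(4) = 32, s(5) = 48, s(6) = 40, s(7) = 22, s(8) = 52, s(9) = 12, s(10) = 12, s(11) = 26, s(12) = 10, s(13) = 18, s(14) = 36, s(15) = 6, s(16) = 46.
Since (s(15), s(16)) = (s(1), s(2)) = (6, 46) (two consecutive terms determine the rest), the sequence is eventually periodic: after a pre-period of length 1 it cycles with period 14.
For n ≥ 1, s(n) depends only on (n - 1) mod 14. (4782 - 1) mod 14 = 7, so s(4782) = s(8) = 52.

52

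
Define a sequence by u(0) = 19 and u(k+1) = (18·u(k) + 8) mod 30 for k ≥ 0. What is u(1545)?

u(0) = 19,  u(1) = 20,  u(2) = 8,  u(3) = 2,  u(4) = 14,  u(5) = 20.
Since u(5) = u(1) = 20, the sequence is eventually periodic: after a pre-period of length 1 it cycles with period 4.
For k ≥ 1, u(k) depends only on (k - 1) mod 4. (1545 - 1) mod 4 = 0, so u(1545) = u(1) = 20.

20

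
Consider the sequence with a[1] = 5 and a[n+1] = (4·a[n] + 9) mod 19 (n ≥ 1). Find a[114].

0

Listing terms: a[1] = 5, a[2] = 10, a[3] = 11, a[4] = 15, a[5] = 12, a[6] = 0, a[7] = 9, a[8] = 7, a[9] = 18, a[10] = 5.
The sequence repeats with period 9.
(114 - 1) mod 9 = 5, so a[114] = a[6] = 0.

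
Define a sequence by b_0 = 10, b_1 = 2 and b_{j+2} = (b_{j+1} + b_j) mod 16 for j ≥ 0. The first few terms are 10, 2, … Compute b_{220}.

10

Listing terms: b_0 = 10,  b_1 = 2,  b_2 = 12,  b_3 = 14,  b_4 = 10,  b_5 = 8,  b_6 = 2,  b_7 = 10,  b_8 = 12,  b_9 = 6,  b_{10} = 2,  b_{11} = 8,  b_{12} = 10,  b_{13} = 2.
The sequence repeats with period 12.
(220 - 0) mod 12 = 4, so b_{220} = b_4 = 10.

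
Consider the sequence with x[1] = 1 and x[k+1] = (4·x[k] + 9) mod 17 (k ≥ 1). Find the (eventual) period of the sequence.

Listing terms: x[1] = 1,  x[2] = 13,  x[3] = 10,  x[4] = 15,  x[5] = 1.
Since x[5] = x[1] = 1, the sequence is periodic with period 4.

4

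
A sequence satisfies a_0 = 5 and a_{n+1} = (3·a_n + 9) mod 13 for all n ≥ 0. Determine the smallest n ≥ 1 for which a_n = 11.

Computing terms: a_0 = 5, a_1 = 11, a_2 = 3, a_3 = 5.
The sequence repeats with period 3.
The value 11 first appears (with n ≥ 1) at a_1.

1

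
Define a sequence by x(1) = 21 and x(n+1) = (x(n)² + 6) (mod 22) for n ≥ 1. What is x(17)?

Listing terms: x(1) = 21,  x(2) = 7,  x(3) = 11,  x(4) = 17,  x(5) = 9,  x(6) = 21.
Since x(6) = x(1) = 21, the sequence is periodic with period 5.
(17 - 1) mod 5 = 1, so x(17) = x(2) = 7.

7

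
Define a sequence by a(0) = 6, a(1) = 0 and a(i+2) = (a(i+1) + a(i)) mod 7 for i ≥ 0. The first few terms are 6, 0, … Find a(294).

2

Computing terms: a(0) = 6,  a(1) = 0,  a(2) = 6,  a(3) = 6,  a(4) = 5,  a(5) = 4,  a(6) = 2,  a(7) = 6,  a(8) = 1,  a(9) = 0,  a(10) = 1,  a(11) = 1,  a(12) = 2,  a(13) = 3,  a(14) = 5,  a(15) = 1,  a(16) = 6,  a(17) = 0.
Since (a(16), a(17)) = (a(0), a(1)) = (6, 0) (two consecutive terms determine the rest), the sequence is periodic with period 16.
(294 - 0) mod 16 = 6, so a(294) = a(6) = 2.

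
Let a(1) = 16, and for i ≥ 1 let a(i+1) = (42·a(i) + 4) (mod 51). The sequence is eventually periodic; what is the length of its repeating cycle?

a(1) = 16; a(2) = 13; a(3) = 40; a(4) = 1; a(5) = 46; a(6) = 49; a(7) = 22; a(8) = 10; a(9) = 16.
The sequence repeats with period 8.

8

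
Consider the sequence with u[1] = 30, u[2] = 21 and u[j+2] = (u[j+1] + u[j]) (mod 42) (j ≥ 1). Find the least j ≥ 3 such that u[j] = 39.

5

u[1] = 30; u[2] = 21; u[3] = 9; u[4] = 30; u[5] = 39; u[6] = 27; u[7] = 24; u[8] = 9; u[9] = 33; u[10] = 0; u[11] = 33; u[12] = 33; u[13] = 24; u[14] = 15; u[15] = 39; u[16] = 12; u[17] = 9; u[18] = 21; u[19] = 30; u[20] = 9; u[21] = 39; u[22] = 6; u[23] = 3; u[24] = 9; u[25] = 12; u[26] = 21; u[27] = 33; u[28] = 12; u[29] = 3; u[30] = 15; u[31] = 18; u[32] = 33; u[33] = 9; u[34] = 0; u[35] = 9; u[36] = 9; u[37] = 18; u[38] = 27; u[39] = 3; u[40] = 30; u[41] = 33; u[42] = 21; u[43] = 12; u[44] = 33; u[45] = 3; u[46] = 36; u[47] = 39; u[48] = 33; u[49] = 30; u[50] = 21.
Since (u[49], u[50]) = (u[1], u[2]) = (30, 21) (two consecutive terms determine the rest), the sequence is periodic with period 48.
The value 39 first appears (with j ≥ 3) at u[5].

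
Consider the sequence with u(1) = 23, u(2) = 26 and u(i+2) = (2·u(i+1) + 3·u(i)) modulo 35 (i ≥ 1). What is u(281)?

23

We have u(1) = 23; u(2) = 26; u(3) = 16; u(4) = 5; u(5) = 23; u(6) = 26.
The sequence repeats with period 4.
(281 - 1) mod 4 = 0, so u(281) = u(1) = 23.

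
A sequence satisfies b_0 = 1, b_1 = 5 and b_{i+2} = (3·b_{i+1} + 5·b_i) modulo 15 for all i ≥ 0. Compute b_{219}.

10

Computing terms: b_0 = 1; b_1 = 5; b_2 = 5; b_3 = 10; b_4 = 10; b_5 = 5; b_6 = 5.
Since (b_5, b_6) = (b_1, b_2) = (5, 5) (two consecutive terms determine the rest), the sequence is eventually periodic: after a pre-period of length 1 it cycles with period 4.
For i ≥ 1, b_i depends only on (i - 1) mod 4. (219 - 1) mod 4 = 2, so b_{219} = b_3 = 10.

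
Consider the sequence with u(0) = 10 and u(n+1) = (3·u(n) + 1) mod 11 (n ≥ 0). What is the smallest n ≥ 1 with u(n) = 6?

2

u(0) = 10,  u(1) = 9,  u(2) = 6,  u(3) = 8,  u(4) = 3,  u(5) = 10.
The sequence repeats with period 5.
The value 6 first appears (with n ≥ 1) at u(2).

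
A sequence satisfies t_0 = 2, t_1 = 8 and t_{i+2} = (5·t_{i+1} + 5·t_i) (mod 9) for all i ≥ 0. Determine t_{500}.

5

Computing terms: t_0 = 2, t_1 = 8, t_2 = 5, t_3 = 2, t_4 = 8.
Since (t_3, t_4) = (t_0, t_1) = (2, 8) (two consecutive terms determine the rest), the sequence is periodic with period 3.
(500 - 0) mod 3 = 2, so t_{500} = t_2 = 5.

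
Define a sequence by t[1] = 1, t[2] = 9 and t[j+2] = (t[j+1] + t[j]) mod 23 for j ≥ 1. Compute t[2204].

14

We have t[1] = 1, t[2] = 9, t[3] = 10, t[4] = 19, t[5] = 6, t[6] = 2, t[7] = 8, t[8] = 10, t[9] = 18, t[10] = 5, t[11] = 0, t[12] = 5, t[13] = 5, t[14] = 10, t[15] = 15, t[16] = 2, t[17] = 17, t[18] = 19, t[19] = 13, t[20] = 9, t[21] = 22, t[22] = 8, t[23] = 7, t[24] = 15, t[25] = 22, t[26] = 14, t[27] = 13, t[28] = 4, t[29] = 17, t[30] = 21, t[31] = 15, t[32] = 13, t[33] = 5, t[34] = 18, t[35] = 0, t[36] = 18, t[37] = 18, t[38] = 13, t[39] = 8, t[40] = 21, t[41] = 6, t[42] = 4, t[43] = 10, t[44] = 14, t[45] = 1, t[46] = 15, t[47] = 16, t[48] = 8, t[49] = 1, t[50] = 9.
The sequence repeats with period 48.
So t[2204] = t[1 + ((2204-1) mod 48)] = t[44] = 14.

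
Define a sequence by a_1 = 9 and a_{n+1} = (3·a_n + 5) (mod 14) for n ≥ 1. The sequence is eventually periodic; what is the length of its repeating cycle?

Listing terms: a_1 = 9,  a_2 = 4,  a_3 = 3,  a_4 = 0,  a_5 = 5,  a_6 = 6,  a_7 = 9.
Since a_7 = a_1 = 9, the sequence is periodic with period 6.

6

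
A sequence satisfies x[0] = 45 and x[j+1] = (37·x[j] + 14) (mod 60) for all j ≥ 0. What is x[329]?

We have x[0] = 45; x[1] = 59; x[2] = 37; x[3] = 3; x[4] = 5; x[5] = 19; x[6] = 57; x[7] = 23; x[8] = 25; x[9] = 39; x[10] = 17; x[11] = 43; x[12] = 45.
Since x[12] = x[0] = 45, the sequence is periodic with period 12.
(329 - 0) mod 12 = 5, so x[329] = x[5] = 19.

19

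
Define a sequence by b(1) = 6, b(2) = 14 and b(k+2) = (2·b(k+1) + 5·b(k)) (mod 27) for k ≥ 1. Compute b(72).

Computing terms: b(1) = 6; b(2) = 14; b(3) = 4; b(4) = 24; b(5) = 14; b(6) = 13; b(7) = 15; b(8) = 14; b(9) = 22; b(10) = 6; b(11) = 14.
Since (b(10), b(11)) = (b(1), b(2)) = (6, 14) (two consecutive terms determine the rest), the sequence is periodic with period 9.
So b(72) = b(1 + ((72-1) mod 9)) = b(9) = 22.

22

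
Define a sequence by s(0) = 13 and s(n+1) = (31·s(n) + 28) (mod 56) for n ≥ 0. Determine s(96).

We have s(0) = 13; s(1) = 39; s(2) = 5; s(3) = 15; s(4) = 45; s(5) = 23; s(6) = 13.
Since s(6) = s(0) = 13, the sequence is periodic with period 6.
(96 - 0) mod 6 = 0, so s(96) = s(0) = 13.

13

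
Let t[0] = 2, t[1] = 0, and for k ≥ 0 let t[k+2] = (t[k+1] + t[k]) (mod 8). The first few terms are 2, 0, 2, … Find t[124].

t[0] = 2,  t[1] = 0,  t[2] = 2,  t[3] = 2,  t[4] = 4,  t[5] = 6,  t[6] = 2,  t[7] = 0.
The sequence repeats with period 6.
(124 - 0) mod 6 = 4, so t[124] = t[4] = 4.

4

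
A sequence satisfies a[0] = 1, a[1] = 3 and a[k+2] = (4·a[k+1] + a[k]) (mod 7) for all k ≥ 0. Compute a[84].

We have a[0] = 1,  a[1] = 3,  a[2] = 6,  a[3] = 6,  a[4] = 2,  a[5] = 0,  a[6] = 2,  a[7] = 1,  a[8] = 6,  a[9] = 4,  a[10] = 1,  a[11] = 1,  a[12] = 5,  a[13] = 0,  a[14] = 5,  a[15] = 6,  a[16] = 1,  a[17] = 3.
The sequence repeats with period 16.
So a[84] = a[0 + ((84-0) mod 16)] = a[4] = 2.

2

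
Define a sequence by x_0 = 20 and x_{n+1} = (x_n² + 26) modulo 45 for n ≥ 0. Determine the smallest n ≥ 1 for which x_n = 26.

4

Computing terms: x_0 = 20,  x_1 = 21,  x_2 = 17,  x_3 = 0,  x_4 = 26,  x_5 = 27,  x_6 = 35,  x_7 = 36,  x_8 = 17.
Since x_8 = x_2 = 17, the sequence is eventually periodic: after a pre-period of length 2 it cycles with period 6.
The value 26 first appears (with n ≥ 1) at x_4.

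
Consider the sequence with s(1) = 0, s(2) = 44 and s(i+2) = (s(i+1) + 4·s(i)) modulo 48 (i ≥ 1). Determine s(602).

s(1) = 0, s(2) = 44, s(3) = 44, s(4) = 28, s(5) = 12, s(6) = 28, s(7) = 28, s(8) = 44, s(9) = 12, s(10) = 44, s(11) = 44.
Since (s(10), s(11)) = (s(2), s(3)) = (44, 44) (two consecutive terms determine the rest), the sequence is eventually periodic: after a pre-period of length 1 it cycles with period 8.
For i ≥ 2, s(i) depends only on (i - 2) mod 8. (602 - 2) mod 8 = 0, so s(602) = s(2) = 44.

44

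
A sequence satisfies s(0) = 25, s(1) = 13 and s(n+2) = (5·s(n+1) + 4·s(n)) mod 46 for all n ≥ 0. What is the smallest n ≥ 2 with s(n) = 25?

11

We have s(0) = 25; s(1) = 13; s(2) = 27; s(3) = 3; s(4) = 31; s(5) = 29; s(6) = 39; s(7) = 35; s(8) = 9; s(9) = 1; s(10) = 41; s(11) = 25; s(12) = 13.
Since (s(11), s(12)) = (s(0), s(1)) = (25, 13) (two consecutive terms determine the rest), the sequence is periodic with period 11.
The value 25 next appears (with n ≥ 2) at s(11).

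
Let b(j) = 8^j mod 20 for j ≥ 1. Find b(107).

12

Computing terms: b(1) = 8, b(2) = 4, b(3) = 12, b(4) = 16, b(5) = 8.
The sequence repeats with period 4.
(107 - 1) mod 4 = 2, so b(107) = b(3) = 12.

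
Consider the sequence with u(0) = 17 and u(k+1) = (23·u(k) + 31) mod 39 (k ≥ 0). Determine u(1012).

u(0) = 17,  u(1) = 32,  u(2) = 26,  u(3) = 5,  u(4) = 29,  u(5) = 35,  u(6) = 17.
The sequence repeats with period 6.
So u(1012) = u(0 + ((1012-0) mod 6)) = u(4) = 29.

29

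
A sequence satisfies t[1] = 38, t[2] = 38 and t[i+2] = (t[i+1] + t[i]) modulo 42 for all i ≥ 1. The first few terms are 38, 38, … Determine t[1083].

Listing terms: t[1] = 38,  t[2] = 38,  t[3] = 34,  t[4] = 30,  t[5] = 22,  t[6] = 10,  t[7] = 32,  t[8] = 0,  t[9] = 32,  t[10] = 32,  t[11] = 22,  t[12] = 12,  t[13] = 34,  t[14] = 4,  t[15] = 38,  t[16] = 0,  t[17] = 38,  t[18] = 38.
Since (t[17], t[18]) = (t[1], t[2]) = (38, 38) (two consecutive terms determine the rest), the sequence is periodic with period 16.
So t[1083] = t[1 + ((1083-1) mod 16)] = t[11] = 22.

22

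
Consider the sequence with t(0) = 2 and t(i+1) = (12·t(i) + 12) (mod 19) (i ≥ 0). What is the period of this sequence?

6

t(0) = 2, t(1) = 17, t(2) = 7, t(3) = 1, t(4) = 5, t(5) = 15, t(6) = 2.
Since t(6) = t(0) = 2, the sequence is periodic with period 6.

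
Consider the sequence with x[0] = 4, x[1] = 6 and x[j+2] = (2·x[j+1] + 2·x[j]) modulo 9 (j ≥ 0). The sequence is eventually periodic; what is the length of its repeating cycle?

Computing terms: x[0] = 4; x[1] = 6; x[2] = 2; x[3] = 7; x[4] = 0; x[5] = 5; x[6] = 1; x[7] = 3; x[8] = 8; x[9] = 4; x[10] = 6.
Since (x[9], x[10]) = (x[0], x[1]) = (4, 6) (two consecutive terms determine the rest), the sequence is periodic with period 9.

9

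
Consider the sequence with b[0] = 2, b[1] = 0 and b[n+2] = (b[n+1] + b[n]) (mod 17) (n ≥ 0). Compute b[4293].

Listing terms: b[0] = 2; b[1] = 0; b[2] = 2; b[3] = 2; b[4] = 4; b[5] = 6; b[6] = 10; b[7] = 16; b[8] = 9; b[9] = 8; b[10] = 0; b[11] = 8; b[12] = 8; b[13] = 16; b[14] = 7; b[15] = 6; b[16] = 13; b[17] = 2; b[18] = 15; b[19] = 0; b[20] = 15; b[21] = 15; b[22] = 13; b[23] = 11; b[24] = 7; b[25] = 1; b[26] = 8; b[27] = 9; b[28] = 0; b[29] = 9; b[30] = 9; b[31] = 1; b[32] = 10; b[33] = 11; b[34] = 4; b[35] = 15; b[36] = 2; b[37] = 0.
Since (b[36], b[37]) = (b[0], b[1]) = (2, 0) (two consecutive terms determine the rest), the sequence is periodic with period 36.
So b[4293] = b[0 + ((4293-0) mod 36)] = b[9] = 8.

8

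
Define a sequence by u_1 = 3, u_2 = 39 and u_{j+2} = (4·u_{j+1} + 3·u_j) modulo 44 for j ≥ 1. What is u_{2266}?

u_1 = 3; u_2 = 39; u_3 = 33; u_4 = 29; u_5 = 39; u_6 = 23; u_7 = 33; u_8 = 25; u_9 = 23; u_{10} = 35; u_{11} = 33; u_{12} = 17; u_{13} = 35; u_{14} = 15; u_{15} = 33; u_{16} = 1; u_{17} = 15; u_{18} = 19; u_{19} = 33; u_{20} = 13; u_{21} = 19; u_{22} = 27; u_{23} = 33; u_{24} = 37; u_{25} = 27; u_{26} = 43; u_{27} = 33; u_{28} = 41; u_{29} = 43; u_{30} = 31; u_{31} = 33; u_{32} = 5; u_{33} = 31; u_{34} = 7; u_{35} = 33; u_{36} = 21; u_{37} = 7; u_{38} = 3; u_{39} = 33; u_{40} = 9; u_{41} = 3; u_{42} = 39.
Since (u_{41}, u_{42}) = (u_1, u_2) = (3, 39) (two consecutive terms determine the rest), the sequence is periodic with period 40.
(2266 - 1) mod 40 = 25, so u_{2266} = u_{26} = 43.

43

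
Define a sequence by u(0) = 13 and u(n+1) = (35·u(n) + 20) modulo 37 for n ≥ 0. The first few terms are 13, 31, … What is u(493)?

Listing terms: u(0) = 13, u(1) = 31, u(2) = 32, u(3) = 30, u(4) = 34, u(5) = 26, u(6) = 5, u(7) = 10, u(8) = 0, u(9) = 20, u(10) = 17, u(11) = 23, u(12) = 11, u(13) = 35, u(14) = 24, u(15) = 9, u(16) = 2, u(17) = 16, u(18) = 25, u(19) = 7, u(20) = 6, u(21) = 8, u(22) = 4, u(23) = 12, u(24) = 33, u(25) = 28, u(26) = 1, u(27) = 18, u(28) = 21, u(29) = 15, u(30) = 27, u(31) = 3, u(32) = 14, u(33) = 29, u(34) = 36, u(35) = 22, u(36) = 13.
Since u(36) = u(0) = 13, the sequence is periodic with period 36.
(493 - 0) mod 36 = 25, so u(493) = u(25) = 28.

28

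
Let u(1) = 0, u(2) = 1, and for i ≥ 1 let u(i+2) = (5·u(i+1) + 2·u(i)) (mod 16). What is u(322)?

11

u(1) = 0; u(2) = 1; u(3) = 5; u(4) = 11; u(5) = 1; u(6) = 11; u(7) = 9; u(8) = 3; u(9) = 1; u(10) = 11.
Since (u(9), u(10)) = (u(5), u(6)) = (1, 11) (two consecutive terms determine the rest), the sequence is eventually periodic: after a pre-period of length 4 it cycles with period 4.
For i ≥ 5, u(i) depends only on (i - 5) mod 4. (322 - 5) mod 4 = 1, so u(322) = u(6) = 11.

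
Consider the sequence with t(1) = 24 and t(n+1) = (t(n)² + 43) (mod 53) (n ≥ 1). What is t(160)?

t(1) = 24; t(2) = 36; t(3) = 14; t(4) = 27; t(5) = 30; t(6) = 42; t(7) = 5; t(8) = 15; t(9) = 3; t(10) = 52; t(11) = 44; t(12) = 18; t(13) = 49; t(14) = 6; t(15) = 26; t(16) = 30.
Since t(16) = t(5) = 30, the sequence is eventually periodic: after a pre-period of length 4 it cycles with period 11.
For n ≥ 5, t(n) depends only on (n - 5) mod 11. (160 - 5) mod 11 = 1, so t(160) = t(6) = 42.

42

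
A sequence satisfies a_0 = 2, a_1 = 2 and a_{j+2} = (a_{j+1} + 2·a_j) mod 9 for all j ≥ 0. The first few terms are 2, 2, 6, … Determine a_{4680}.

Listing terms: a_0 = 2, a_1 = 2, a_2 = 6, a_3 = 1, a_4 = 4, a_5 = 6, a_6 = 5, a_7 = 8, a_8 = 0, a_9 = 7, a_{10} = 7, a_{11} = 3, a_{12} = 8, a_{13} = 5, a_{14} = 3, a_{15} = 4, a_{16} = 1, a_{17} = 0, a_{18} = 2, a_{19} = 2.
The sequence repeats with period 18.
So a_{4680} = a_{0 + ((4680-0) mod 18)} = a_0 = 2.

2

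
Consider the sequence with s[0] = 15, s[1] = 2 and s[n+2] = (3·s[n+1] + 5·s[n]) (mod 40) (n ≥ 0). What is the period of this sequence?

12

We have s[0] = 15; s[1] = 2; s[2] = 1; s[3] = 13; s[4] = 4; s[5] = 37; s[6] = 11; s[7] = 18; s[8] = 29; s[9] = 17; s[10] = 36; s[11] = 33; s[12] = 39; s[13] = 2; s[14] = 1.
Since (s[13], s[14]) = (s[1], s[2]) = (2, 1) (two consecutive terms determine the rest), the sequence is eventually periodic: after a pre-period of length 1 it cycles with period 12.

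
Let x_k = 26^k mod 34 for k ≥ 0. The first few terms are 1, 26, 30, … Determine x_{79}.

Listing terms: x_0 = 1, x_1 = 26, x_2 = 30, x_3 = 32, x_4 = 16, x_5 = 8, x_6 = 4, x_7 = 2, x_8 = 18, x_9 = 26.
Since x_9 = x_1 = 26, the sequence is eventually periodic: after a pre-period of length 1 it cycles with period 8.
For k ≥ 1, x_k depends only on (k - 1) mod 8. (79 - 1) mod 8 = 6, so x_{79} = x_7 = 2.

2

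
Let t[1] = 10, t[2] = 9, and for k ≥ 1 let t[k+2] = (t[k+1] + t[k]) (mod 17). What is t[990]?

We have t[1] = 10,  t[2] = 9,  t[3] = 2,  t[4] = 11,  t[5] = 13,  t[6] = 7,  t[7] = 3,  t[8] = 10,  t[9] = 13,  t[10] = 6,  t[11] = 2,  t[12] = 8,  t[13] = 10,  t[14] = 1,  t[15] = 11,  t[16] = 12,  t[17] = 6,  t[18] = 1,  t[19] = 7,  t[20] = 8,  t[21] = 15,  t[22] = 6,  t[23] = 4,  t[24] = 10,  t[25] = 14,  t[26] = 7,  t[27] = 4,  t[28] = 11,  t[29] = 15,  t[30] = 9,  t[31] = 7,  t[32] = 16,  t[33] = 6,  t[34] = 5,  t[35] = 11,  t[36] = 16,  t[37] = 10,  t[38] = 9.
The sequence repeats with period 36.
(990 - 1) mod 36 = 17, so t[990] = t[18] = 1.

1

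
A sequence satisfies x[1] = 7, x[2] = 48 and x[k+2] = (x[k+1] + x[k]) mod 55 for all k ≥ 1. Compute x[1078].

20

x[1] = 7,  x[2] = 48,  x[3] = 0,  x[4] = 48,  x[5] = 48,  x[6] = 41,  x[7] = 34,  x[8] = 20,  x[9] = 54,  x[10] = 19,  x[11] = 18,  x[12] = 37,  x[13] = 0,  x[14] = 37,  x[15] = 37,  x[16] = 19,  x[17] = 1,  x[18] = 20,  x[19] = 21,  x[20] = 41,  x[21] = 7,  x[22] = 48.
Since (x[21], x[22]) = (x[1], x[2]) = (7, 48) (two consecutive terms determine the rest), the sequence is periodic with period 20.
(1078 - 1) mod 20 = 17, so x[1078] = x[18] = 20.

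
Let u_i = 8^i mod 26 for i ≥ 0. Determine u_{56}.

14

We have u_0 = 1,  u_1 = 8,  u_2 = 12,  u_3 = 18,  u_4 = 14,  u_5 = 8.
Since u_5 = u_1 = 8, the sequence is eventually periodic: after a pre-period of length 1 it cycles with period 4.
For i ≥ 1, u_i depends only on (i - 1) mod 4. (56 - 1) mod 4 = 3, so u_{56} = u_4 = 14.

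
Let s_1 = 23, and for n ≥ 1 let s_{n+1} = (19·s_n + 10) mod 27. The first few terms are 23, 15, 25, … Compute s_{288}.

13

We have s_1 = 23, s_2 = 15, s_3 = 25, s_4 = 26, s_5 = 18, s_6 = 1, s_7 = 2, s_8 = 21, s_9 = 4, s_{10} = 5, s_{11} = 24, s_{12} = 7, s_{13} = 8, s_{14} = 0, s_{15} = 10, s_{16} = 11, s_{17} = 3, s_{18} = 13, s_{19} = 14, s_{20} = 6, s_{21} = 16, s_{22} = 17, s_{23} = 9, s_{24} = 19, s_{25} = 20, s_{26} = 12, s_{27} = 22, s_{28} = 23.
The sequence repeats with period 27.
So s_{288} = s_{1 + ((288-1) mod 27)} = s_{18} = 13.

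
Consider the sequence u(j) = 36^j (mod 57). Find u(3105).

39

Computing terms: u(0) = 1,  u(1) = 36,  u(2) = 42,  u(3) = 30,  u(4) = 54,  u(5) = 6,  u(6) = 45,  u(7) = 24,  u(8) = 9,  u(9) = 39,  u(10) = 36.
Since u(10) = u(1) = 36, the sequence is eventually periodic: after a pre-period of length 1 it cycles with period 9.
For j ≥ 1, u(j) depends only on (j - 1) mod 9. (3105 - 1) mod 9 = 8, so u(3105) = u(9) = 39.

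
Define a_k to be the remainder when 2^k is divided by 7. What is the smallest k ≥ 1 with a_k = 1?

Listing terms: a_0 = 1, a_1 = 2, a_2 = 4, a_3 = 1.
The sequence repeats with period 3.
The value 1 next appears (with k ≥ 1) at a_3.

3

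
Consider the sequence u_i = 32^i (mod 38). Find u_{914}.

24

Computing terms: u_1 = 32,  u_2 = 36,  u_3 = 12,  u_4 = 4,  u_5 = 14,  u_6 = 30,  u_7 = 10,  u_8 = 16,  u_9 = 18,  u_{10} = 6,  u_{11} = 2,  u_{12} = 26,  u_{13} = 34,  u_{14} = 24,  u_{15} = 8,  u_{16} = 28,  u_{17} = 22,  u_{18} = 20,  u_{19} = 32.
The sequence repeats with period 18.
So u_{914} = u_{1 + ((914-1) mod 18)} = u_{14} = 24.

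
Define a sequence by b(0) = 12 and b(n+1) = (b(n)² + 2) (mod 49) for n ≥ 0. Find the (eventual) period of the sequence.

7

b(0) = 12,  b(1) = 48,  b(2) = 3,  b(3) = 11,  b(4) = 25,  b(5) = 39,  b(6) = 4,  b(7) = 18,  b(8) = 32,  b(9) = 46,  b(10) = 11.
Since b(10) = b(3) = 11, the sequence is eventually periodic: after a pre-period of length 3 it cycles with period 7.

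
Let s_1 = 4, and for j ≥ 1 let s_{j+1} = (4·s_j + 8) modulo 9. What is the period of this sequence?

s_1 = 4,  s_2 = 6,  s_3 = 5,  s_4 = 1,  s_5 = 3,  s_6 = 2,  s_7 = 7,  s_8 = 0,  s_9 = 8,  s_{10} = 4.
The sequence repeats with period 9.

9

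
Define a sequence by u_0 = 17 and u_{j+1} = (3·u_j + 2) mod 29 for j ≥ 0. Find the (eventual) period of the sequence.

We have u_0 = 17; u_1 = 24; u_2 = 16; u_3 = 21; u_4 = 7; u_5 = 23; u_6 = 13; u_7 = 12; u_8 = 9; u_9 = 0; u_{10} = 2; u_{11} = 8; u_{12} = 26; u_{13} = 22; u_{14} = 10; u_{15} = 3; u_{16} = 11; u_{17} = 6; u_{18} = 20; u_{19} = 4; u_{20} = 14; u_{21} = 15; u_{22} = 18; u_{23} = 27; u_{24} = 25; u_{25} = 19; u_{26} = 1; u_{27} = 5; u_{28} = 17.
Since u_{28} = u_0 = 17, the sequence is periodic with period 28.

28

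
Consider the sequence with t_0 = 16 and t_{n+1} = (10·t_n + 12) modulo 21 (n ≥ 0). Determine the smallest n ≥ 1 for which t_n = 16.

6

Computing terms: t_0 = 16, t_1 = 4, t_2 = 10, t_3 = 7, t_4 = 19, t_5 = 13, t_6 = 16.
The sequence repeats with period 6.
The value 16 next appears (with n ≥ 1) at t_6.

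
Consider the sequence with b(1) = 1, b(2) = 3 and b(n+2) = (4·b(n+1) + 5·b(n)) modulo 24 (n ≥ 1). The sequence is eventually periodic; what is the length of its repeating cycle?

6

Listing terms: b(1) = 1,  b(2) = 3,  b(3) = 17,  b(4) = 11,  b(5) = 9,  b(6) = 19,  b(7) = 1,  b(8) = 3.
Since (b(7), b(8)) = (b(1), b(2)) = (1, 3) (two consecutive terms determine the rest), the sequence is periodic with period 6.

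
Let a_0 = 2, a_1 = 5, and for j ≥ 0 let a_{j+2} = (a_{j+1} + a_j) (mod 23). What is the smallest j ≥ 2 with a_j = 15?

Computing terms: a_0 = 2,  a_1 = 5,  a_2 = 7,  a_3 = 12,  a_4 = 19,  a_5 = 8,  a_6 = 4,  a_7 = 12,  a_8 = 16,  a_9 = 5,  a_{10} = 21,  a_{11} = 3,  a_{12} = 1,  a_{13} = 4,  a_{14} = 5,  a_{15} = 9,  a_{16} = 14,  a_{17} = 0,  a_{18} = 14,  a_{19} = 14,  a_{20} = 5,  a_{21} = 19,  a_{22} = 1,  a_{23} = 20,  a_{24} = 21,  a_{25} = 18,  a_{26} = 16,  a_{27} = 11,  a_{28} = 4,  a_{29} = 15,  a_{30} = 19,  a_{31} = 11,  a_{32} = 7,  a_{33} = 18,  a_{34} = 2,  a_{35} = 20,  a_{36} = 22,  a_{37} = 19,  a_{38} = 18,  a_{39} = 14,  a_{40} = 9,  a_{41} = 0,  a_{42} = 9,  a_{43} = 9,  a_{44} = 18,  a_{45} = 4,  a_{46} = 22,  a_{47} = 3,  a_{48} = 2,  a_{49} = 5.
Since (a_{48}, a_{49}) = (a_0, a_1) = (2, 5) (two consecutive terms determine the rest), the sequence is periodic with period 48.
The value 15 first appears (with j ≥ 2) at a_{29}.

29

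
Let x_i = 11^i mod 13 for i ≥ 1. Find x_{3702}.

Computing terms: x_1 = 11,  x_2 = 4,  x_3 = 5,  x_4 = 3,  x_5 = 7,  x_6 = 12,  x_7 = 2,  x_8 = 9,  x_9 = 8,  x_{10} = 10,  x_{11} = 6,  x_{12} = 1,  x_{13} = 11.
The sequence repeats with period 12.
So x_{3702} = x_{1 + ((3702-1) mod 12)} = x_6 = 12.

12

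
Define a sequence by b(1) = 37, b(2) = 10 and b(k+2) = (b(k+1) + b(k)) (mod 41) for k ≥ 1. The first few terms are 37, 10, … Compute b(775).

We have b(1) = 37,  b(2) = 10,  b(3) = 6,  b(4) = 16,  b(5) = 22,  b(6) = 38,  b(7) = 19,  b(8) = 16,  b(9) = 35,  b(10) = 10,  b(11) = 4,  b(12) = 14,  b(13) = 18,  b(14) = 32,  b(15) = 9,  b(16) = 0,  b(17) = 9,  b(18) = 9,  b(19) = 18,  b(20) = 27,  b(21) = 4,  b(22) = 31,  b(23) = 35,  b(24) = 25,  b(25) = 19,  b(26) = 3,  b(27) = 22,  b(28) = 25,  b(29) = 6,  b(30) = 31,  b(31) = 37,  b(32) = 27,  b(33) = 23,  b(34) = 9,  b(35) = 32,  b(36) = 0,  b(37) = 32,  b(38) = 32,  b(39) = 23,  b(40) = 14,  b(41) = 37,  b(42) = 10.
Since (b(41), b(42)) = (b(1), b(2)) = (37, 10) (two consecutive terms determine the rest), the sequence is periodic with period 40.
(775 - 1) mod 40 = 14, so b(775) = b(15) = 9.

9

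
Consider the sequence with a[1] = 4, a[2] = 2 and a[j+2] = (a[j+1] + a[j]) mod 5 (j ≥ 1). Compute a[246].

a[1] = 4, a[2] = 2, a[3] = 1, a[4] = 3, a[5] = 4, a[6] = 2.
The sequence repeats with period 4.
So a[246] = a[1 + ((246-1) mod 4)] = a[2] = 2.

2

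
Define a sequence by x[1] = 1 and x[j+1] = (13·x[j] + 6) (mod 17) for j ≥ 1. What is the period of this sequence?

Listing terms: x[1] = 1,  x[2] = 2,  x[3] = 15,  x[4] = 14,  x[5] = 1.
Since x[5] = x[1] = 1, the sequence is periodic with period 4.

4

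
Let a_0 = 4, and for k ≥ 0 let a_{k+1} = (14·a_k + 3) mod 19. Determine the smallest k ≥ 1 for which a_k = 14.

Listing terms: a_0 = 4,  a_1 = 2,  a_2 = 12,  a_3 = 0,  a_4 = 3,  a_5 = 7,  a_6 = 6,  a_7 = 11,  a_8 = 5,  a_9 = 16,  a_{10} = 18,  a_{11} = 8,  a_{12} = 1,  a_{13} = 17,  a_{14} = 13,  a_{15} = 14,  a_{16} = 9,  a_{17} = 15,  a_{18} = 4.
The sequence repeats with period 18.
The value 14 first appears (with k ≥ 1) at a_{15}.

15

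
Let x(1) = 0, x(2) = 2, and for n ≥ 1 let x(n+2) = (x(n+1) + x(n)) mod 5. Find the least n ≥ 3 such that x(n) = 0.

We have x(1) = 0; x(2) = 2; x(3) = 2; x(4) = 4; x(5) = 1; x(6) = 0; x(7) = 1; x(8) = 1; x(9) = 2; x(10) = 3; x(11) = 0; x(12) = 3; x(13) = 3; x(14) = 1; x(15) = 4; x(16) = 0; x(17) = 4; x(18) = 4; x(19) = 3; x(20) = 2; x(21) = 0; x(22) = 2.
Since (x(21), x(22)) = (x(1), x(2)) = (0, 2) (two consecutive terms determine the rest), the sequence is periodic with period 20.
The value 0 first appears (with n ≥ 3) at x(6).

6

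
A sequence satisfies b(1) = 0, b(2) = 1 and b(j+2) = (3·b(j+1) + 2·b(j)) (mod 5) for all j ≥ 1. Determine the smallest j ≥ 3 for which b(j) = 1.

4

We have b(1) = 0; b(2) = 1; b(3) = 3; b(4) = 1; b(5) = 4; b(6) = 4; b(7) = 0; b(8) = 3; b(9) = 4; b(10) = 3; b(11) = 2; b(12) = 2; b(13) = 0; b(14) = 4; b(15) = 2; b(16) = 4; b(17) = 1; b(18) = 1; b(19) = 0; b(20) = 2; b(21) = 1; b(22) = 2; b(23) = 3; b(24) = 3; b(25) = 0; b(26) = 1.
Since (b(25), b(26)) = (b(1), b(2)) = (0, 1) (two consecutive terms determine the rest), the sequence is periodic with period 24.
The value 1 first appears (with j ≥ 3) at b(4).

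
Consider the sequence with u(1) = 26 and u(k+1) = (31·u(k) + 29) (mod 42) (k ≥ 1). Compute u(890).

Computing terms: u(1) = 26,  u(2) = 37,  u(3) = 0,  u(4) = 29,  u(5) = 4,  u(6) = 27,  u(7) = 26.
The sequence repeats with period 6.
(890 - 1) mod 6 = 1, so u(890) = u(2) = 37.

37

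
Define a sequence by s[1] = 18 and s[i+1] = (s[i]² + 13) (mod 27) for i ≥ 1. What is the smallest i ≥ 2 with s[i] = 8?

4

Computing terms: s[1] = 18; s[2] = 13; s[3] = 20; s[4] = 8; s[5] = 23; s[6] = 2; s[7] = 17; s[8] = 5; s[9] = 11; s[10] = 26; s[11] = 14; s[12] = 20.
Since s[12] = s[3] = 20, the sequence is eventually periodic: after a pre-period of length 2 it cycles with period 9.
The value 8 first appears (with i ≥ 2) at s[4].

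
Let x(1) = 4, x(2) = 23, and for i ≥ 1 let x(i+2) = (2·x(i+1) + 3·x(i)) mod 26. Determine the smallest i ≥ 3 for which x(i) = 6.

3

Listing terms: x(1) = 4, x(2) = 23, x(3) = 6, x(4) = 3, x(5) = 24, x(6) = 5, x(7) = 4, x(8) = 23.
Since (x(7), x(8)) = (x(1), x(2)) = (4, 23) (two consecutive terms determine the rest), the sequence is periodic with period 6.
The value 6 first appears (with i ≥ 3) at x(3).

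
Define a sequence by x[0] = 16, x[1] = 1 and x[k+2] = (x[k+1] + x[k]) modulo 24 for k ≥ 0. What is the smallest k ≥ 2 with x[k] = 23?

10

Listing terms: x[0] = 16; x[1] = 1; x[2] = 17; x[3] = 18; x[4] = 11; x[5] = 5; x[6] = 16; x[7] = 21; x[8] = 13; x[9] = 10; x[10] = 23; x[11] = 9; x[12] = 8; x[13] = 17; x[14] = 1; x[15] = 18; x[16] = 19; x[17] = 13; x[18] = 8; x[19] = 21; x[20] = 5; x[21] = 2; x[22] = 7; x[23] = 9; x[24] = 16; x[25] = 1.
Since (x[24], x[25]) = (x[0], x[1]) = (16, 1) (two consecutive terms determine the rest), the sequence is periodic with period 24.
The value 23 first appears (with k ≥ 2) at x[10].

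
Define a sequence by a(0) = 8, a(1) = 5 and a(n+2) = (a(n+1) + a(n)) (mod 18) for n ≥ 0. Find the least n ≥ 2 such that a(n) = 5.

14

Computing terms: a(0) = 8,  a(1) = 5,  a(2) = 13,  a(3) = 0,  a(4) = 13,  a(5) = 13,  a(6) = 8,  a(7) = 3,  a(8) = 11,  a(9) = 14,  a(10) = 7,  a(11) = 3,  a(12) = 10,  a(13) = 13,  a(14) = 5,  a(15) = 0,  a(16) = 5,  a(17) = 5,  a(18) = 10,  a(19) = 15,  a(20) = 7,  a(21) = 4,  a(22) = 11,  a(23) = 15,  a(24) = 8,  a(25) = 5.
The sequence repeats with period 24.
The value 5 first appears (with n ≥ 2) at a(14).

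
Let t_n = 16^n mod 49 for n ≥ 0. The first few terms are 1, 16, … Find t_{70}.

30

We have t_0 = 1,  t_1 = 16,  t_2 = 11,  t_3 = 29,  t_4 = 23,  t_5 = 25,  t_6 = 8,  t_7 = 30,  t_8 = 39,  t_9 = 36,  t_{10} = 37,  t_{11} = 4,  t_{12} = 15,  t_{13} = 44,  t_{14} = 18,  t_{15} = 43,  t_{16} = 2,  t_{17} = 32,  t_{18} = 22,  t_{19} = 9,  t_{20} = 46,  t_{21} = 1.
The sequence repeats with period 21.
(70 - 0) mod 21 = 7, so t_{70} = t_7 = 30.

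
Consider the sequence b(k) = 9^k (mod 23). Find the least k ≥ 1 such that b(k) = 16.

We have b(0) = 1; b(1) = 9; b(2) = 12; b(3) = 16; b(4) = 6; b(5) = 8; b(6) = 3; b(7) = 4; b(8) = 13; b(9) = 2; b(10) = 18; b(11) = 1.
The sequence repeats with period 11.
The value 16 first appears (with k ≥ 1) at b(3).

3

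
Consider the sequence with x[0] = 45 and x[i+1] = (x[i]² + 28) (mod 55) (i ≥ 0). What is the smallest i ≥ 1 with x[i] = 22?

Computing terms: x[0] = 45, x[1] = 18, x[2] = 22, x[3] = 17, x[4] = 42, x[5] = 32, x[6] = 7, x[7] = 22.
Since x[7] = x[2] = 22, the sequence is eventually periodic: after a pre-period of length 2 it cycles with period 5.
The value 22 first appears (with i ≥ 1) at x[2].

2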